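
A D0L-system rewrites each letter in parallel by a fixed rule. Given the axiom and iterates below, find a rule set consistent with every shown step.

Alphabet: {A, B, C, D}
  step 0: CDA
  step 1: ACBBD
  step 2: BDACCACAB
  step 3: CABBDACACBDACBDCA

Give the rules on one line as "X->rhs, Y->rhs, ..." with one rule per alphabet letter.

  step 2 ⇒ step 3: BDACCACAB ⇒ CA·B·BD·AC·AC·BD·AC·BD·CA
    A ↦ BD
    B ↦ CA
    C ↦ AC
    D ↦ B

A->BD, B->CA, C->AC, D->B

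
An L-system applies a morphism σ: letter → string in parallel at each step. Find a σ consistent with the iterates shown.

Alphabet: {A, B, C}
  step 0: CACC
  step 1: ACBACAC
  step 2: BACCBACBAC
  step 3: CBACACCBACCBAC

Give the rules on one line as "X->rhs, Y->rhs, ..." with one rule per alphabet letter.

A->B, B->C, C->AC

  step 2 ⇒ step 3: BACCBACBAC ⇒ C·B·AC·AC·C·B·AC·C·B·AC
    A ↦ B
    B ↦ C
    C ↦ AC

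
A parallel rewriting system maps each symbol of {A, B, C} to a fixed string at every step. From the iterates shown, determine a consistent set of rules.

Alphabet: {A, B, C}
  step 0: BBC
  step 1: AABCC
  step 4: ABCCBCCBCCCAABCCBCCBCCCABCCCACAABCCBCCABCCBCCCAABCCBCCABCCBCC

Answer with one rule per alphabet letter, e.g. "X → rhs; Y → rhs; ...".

  step 0 ⇒ step 1: BBC ⇒ A·A·BCC
    B ↦ A
    C ↦ BCC
    A ↦ CA  (constrained at step 1)

A->CA, B->A, C->BCC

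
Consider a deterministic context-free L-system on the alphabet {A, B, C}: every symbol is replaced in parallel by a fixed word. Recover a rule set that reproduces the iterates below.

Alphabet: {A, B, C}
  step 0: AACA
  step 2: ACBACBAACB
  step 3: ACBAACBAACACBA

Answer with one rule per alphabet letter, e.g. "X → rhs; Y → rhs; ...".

A->AC, B->A, C->B

  step 2 ⇒ step 3: ACBACBAACB ⇒ AC·B·A·AC·B·A·AC·AC·B·A
    A ↦ AC
    B ↦ A
    C ↦ B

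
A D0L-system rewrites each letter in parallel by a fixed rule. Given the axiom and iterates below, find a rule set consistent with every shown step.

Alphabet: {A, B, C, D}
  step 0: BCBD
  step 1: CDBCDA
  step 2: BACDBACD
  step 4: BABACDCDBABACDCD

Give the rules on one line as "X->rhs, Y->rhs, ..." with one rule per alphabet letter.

A->CD, B->CD, C->B, D->A

  step 1 ⇒ step 2: CDBCDA ⇒ B·A·CD·B·A·CD
    A ↦ CD
    B ↦ CD
    C ↦ B
    D ↦ A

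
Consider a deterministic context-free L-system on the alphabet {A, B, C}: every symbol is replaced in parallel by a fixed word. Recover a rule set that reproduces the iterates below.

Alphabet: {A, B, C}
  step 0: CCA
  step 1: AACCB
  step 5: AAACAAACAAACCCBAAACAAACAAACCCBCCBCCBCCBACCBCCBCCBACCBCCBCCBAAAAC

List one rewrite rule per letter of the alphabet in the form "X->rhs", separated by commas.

A->CCB, B->AC, C->A

  step 0 ⇒ step 1: CCA ⇒ A·A·CCB
    A ↦ CCB
    C ↦ A
    B ↦ AC  (constrained at step 1)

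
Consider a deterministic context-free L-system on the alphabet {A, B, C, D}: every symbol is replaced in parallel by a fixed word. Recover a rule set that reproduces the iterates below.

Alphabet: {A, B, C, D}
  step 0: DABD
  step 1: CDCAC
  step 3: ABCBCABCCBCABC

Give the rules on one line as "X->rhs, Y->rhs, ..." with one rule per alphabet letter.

  step 0 ⇒ step 1: DABD ⇒ C·DC·A·C
    A ↦ DC
    B ↦ A
    D ↦ C
    C ↦ BC  (constrained at step 1)

A->DC, B->A, C->BC, D->C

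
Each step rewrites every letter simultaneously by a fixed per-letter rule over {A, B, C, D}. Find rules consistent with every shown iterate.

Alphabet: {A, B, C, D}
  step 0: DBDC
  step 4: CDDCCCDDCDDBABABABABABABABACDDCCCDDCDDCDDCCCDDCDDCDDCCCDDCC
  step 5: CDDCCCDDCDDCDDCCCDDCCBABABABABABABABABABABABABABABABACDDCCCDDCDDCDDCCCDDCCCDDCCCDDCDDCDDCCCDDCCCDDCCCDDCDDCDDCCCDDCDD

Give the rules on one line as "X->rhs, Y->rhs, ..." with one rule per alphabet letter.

  step 4 ⇒ step 5: CDDCCCDDCDDBABABABABABABABACDDCCCDDCDDCDDCCCDDCDDCDDCCCDDCC ⇒ CDD·C·C·CDD·CDD·CDD·C·C·CDD·C·C·BA·BA·BA·BA·BA·BA·BA·BA·BA·BA·BA·BA·BA·BA·BA·BA·CDD·C·C·CDD·CDD·CDD·C·C·CDD·C·C·CDD·C·C·CDD·CDD·CDD·C·C·CDD·C·C·CDD·C·C·CDD·CDD·CDD·C·C·CDD·CDD
    A ↦ BA
    B ↦ BA
    C ↦ CDD
    D ↦ C

A->BA, B->BA, C->CDD, D->C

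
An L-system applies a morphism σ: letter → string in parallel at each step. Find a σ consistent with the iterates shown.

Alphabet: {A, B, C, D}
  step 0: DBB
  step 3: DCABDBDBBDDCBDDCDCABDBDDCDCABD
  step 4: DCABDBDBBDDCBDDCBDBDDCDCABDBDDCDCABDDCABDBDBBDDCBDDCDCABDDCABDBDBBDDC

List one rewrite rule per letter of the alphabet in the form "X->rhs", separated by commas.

A->BDB, B->BD, C->ABD, D->DC

  step 3 ⇒ step 4: DCABDBDBBDDCBDDCDCABDBDDCDCABD ⇒ DC·ABD·BDB·BD·DC·BD·DC·BD·BD·DC·DC·ABD·BD·DC·DC·ABD·DC·ABD·BDB·BD·DC·BD·DC·DC·ABD·DC·ABD·BDB·BD·DC
    A ↦ BDB
    B ↦ BD
    C ↦ ABD
    D ↦ DC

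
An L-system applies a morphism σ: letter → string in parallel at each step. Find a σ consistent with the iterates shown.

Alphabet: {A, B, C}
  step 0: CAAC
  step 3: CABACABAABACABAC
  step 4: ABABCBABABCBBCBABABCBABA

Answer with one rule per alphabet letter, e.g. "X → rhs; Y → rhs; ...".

A->B, B->C, C->ABA

  step 3 ⇒ step 4: CABACABAABACABAC ⇒ ABA·B·C·B·ABA·B·C·B·B·C·B·ABA·B·C·B·ABA
    A ↦ B
    B ↦ C
    C ↦ ABA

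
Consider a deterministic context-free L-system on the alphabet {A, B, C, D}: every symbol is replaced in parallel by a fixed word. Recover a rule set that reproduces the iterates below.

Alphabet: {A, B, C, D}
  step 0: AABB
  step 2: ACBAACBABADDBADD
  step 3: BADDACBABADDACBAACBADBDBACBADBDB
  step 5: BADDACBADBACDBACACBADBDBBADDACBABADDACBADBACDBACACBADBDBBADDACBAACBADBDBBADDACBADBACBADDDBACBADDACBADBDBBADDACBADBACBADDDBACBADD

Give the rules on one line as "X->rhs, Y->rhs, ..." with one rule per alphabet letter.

A->BA, B->AC, C->DD, D->DB

  step 2 ⇒ step 3: ACBAACBABADDBADD ⇒ BA·DD·AC·BA·BA·DD·AC·BA·AC·BA·DB·DB·AC·BA·DB·DB
    A ↦ BA
    B ↦ AC
    C ↦ DD
    D ↦ DB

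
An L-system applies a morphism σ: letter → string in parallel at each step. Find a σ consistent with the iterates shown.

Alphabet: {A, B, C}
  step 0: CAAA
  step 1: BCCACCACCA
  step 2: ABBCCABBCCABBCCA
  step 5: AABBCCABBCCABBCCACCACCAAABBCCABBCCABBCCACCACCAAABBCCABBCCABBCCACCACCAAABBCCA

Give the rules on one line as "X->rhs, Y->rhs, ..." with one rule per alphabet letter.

A->CCA, B->A, C->B

  step 1 ⇒ step 2: BCCACCACCA ⇒ A·B·B·CCA·B·B·CCA·B·B·CCA
    A ↦ CCA
    B ↦ A
    C ↦ B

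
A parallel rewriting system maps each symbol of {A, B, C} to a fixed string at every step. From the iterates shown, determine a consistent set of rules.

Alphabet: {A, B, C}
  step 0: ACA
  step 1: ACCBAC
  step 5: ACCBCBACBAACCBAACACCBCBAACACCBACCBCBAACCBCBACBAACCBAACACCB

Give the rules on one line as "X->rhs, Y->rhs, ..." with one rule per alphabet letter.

A->AC, B->A, C->CB

  step 0 ⇒ step 1: ACA ⇒ AC·CB·AC
    A ↦ AC
    C ↦ CB
    B ↦ A  (constrained at step 1)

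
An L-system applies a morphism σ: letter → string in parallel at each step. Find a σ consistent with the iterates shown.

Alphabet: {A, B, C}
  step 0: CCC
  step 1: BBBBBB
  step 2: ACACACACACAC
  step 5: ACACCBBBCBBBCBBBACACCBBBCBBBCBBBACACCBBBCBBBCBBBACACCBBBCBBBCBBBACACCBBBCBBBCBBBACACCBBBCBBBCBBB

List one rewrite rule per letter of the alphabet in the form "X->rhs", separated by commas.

  step 1 ⇒ step 2: BBBBBB ⇒ AC·AC·AC·AC·AC·AC
    B ↦ AC
    A ↦ CB  (constrained at step 2)
  step 0 ⇒ step 1: CCC ⇒ BB·BB·BB
    C ↦ BB

A->CB, B->AC, C->BB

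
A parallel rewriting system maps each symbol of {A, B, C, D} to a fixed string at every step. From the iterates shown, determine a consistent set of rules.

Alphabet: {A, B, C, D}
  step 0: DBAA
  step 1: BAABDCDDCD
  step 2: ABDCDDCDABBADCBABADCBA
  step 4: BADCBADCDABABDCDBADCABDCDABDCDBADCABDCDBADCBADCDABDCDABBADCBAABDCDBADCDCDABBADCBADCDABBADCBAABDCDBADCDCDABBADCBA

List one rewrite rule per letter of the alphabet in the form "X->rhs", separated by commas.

A->DCD, B->AB, C->DC, D->BA

  step 1 ⇒ step 2: BAABDCDDCD ⇒ AB·DCD·DCD·AB·BA·DC·BA·BA·DC·BA
    A ↦ DCD
    B ↦ AB
    C ↦ DC
    D ↦ BA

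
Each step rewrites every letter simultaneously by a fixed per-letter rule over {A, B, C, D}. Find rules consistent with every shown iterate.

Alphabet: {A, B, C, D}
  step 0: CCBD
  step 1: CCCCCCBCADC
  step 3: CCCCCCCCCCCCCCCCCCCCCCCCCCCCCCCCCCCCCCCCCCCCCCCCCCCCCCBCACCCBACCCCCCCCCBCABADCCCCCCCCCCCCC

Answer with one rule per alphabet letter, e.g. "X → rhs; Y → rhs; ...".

  step 0 ⇒ step 1: CCBD ⇒ CCC·CCC·BCA·DC
    B ↦ BCA
    C ↦ CCC
    D ↦ DC
    A ↦ BA  (constrained at step 1)

A->BA, B->BCA, C->CCC, D->DC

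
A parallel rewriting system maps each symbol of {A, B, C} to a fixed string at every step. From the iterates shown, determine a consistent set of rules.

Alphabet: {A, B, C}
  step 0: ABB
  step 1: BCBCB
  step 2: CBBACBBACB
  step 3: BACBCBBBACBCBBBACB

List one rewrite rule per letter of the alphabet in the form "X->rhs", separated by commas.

  step 2 ⇒ step 3: CBBACBBACB ⇒ BA·CB·CB·B·BA·CB·CB·B·BA·CB
    A ↦ B
    B ↦ CB
    C ↦ BA

A->B, B->CB, C->BA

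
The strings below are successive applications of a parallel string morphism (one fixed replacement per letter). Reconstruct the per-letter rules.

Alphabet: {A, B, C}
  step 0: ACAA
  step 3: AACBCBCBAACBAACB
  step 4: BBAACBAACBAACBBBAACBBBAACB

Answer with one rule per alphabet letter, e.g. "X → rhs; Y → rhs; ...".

  step 3 ⇒ step 4: AACBCBCBAACBAACB ⇒ B·B·AA·CB·AA·CB·AA·CB·B·B·AA·CB·B·B·AA·CB
    A ↦ B
    B ↦ CB
    C ↦ AA

A->B, B->CB, C->AA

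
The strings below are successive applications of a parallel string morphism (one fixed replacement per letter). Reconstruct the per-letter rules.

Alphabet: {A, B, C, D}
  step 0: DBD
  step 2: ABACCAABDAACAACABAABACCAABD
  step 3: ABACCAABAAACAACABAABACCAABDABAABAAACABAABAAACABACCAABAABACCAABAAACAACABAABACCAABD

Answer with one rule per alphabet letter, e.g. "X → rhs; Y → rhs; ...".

  step 2 ⇒ step 3: ABACCAABDAACAACABAABACCAABD ⇒ ABA·CCA·ABA·AAC·AAC·ABA·ABA·CCA·ABD·ABA·ABA·AAC·ABA·ABA·AAC·ABA·CCA·ABA·ABA·CCA·ABA·AAC·AAC·ABA·ABA·CCA·ABD
    A ↦ ABA
    B ↦ CCA
    C ↦ AAC
    D ↦ ABD

A->ABA, B->CCA, C->AAC, D->ABD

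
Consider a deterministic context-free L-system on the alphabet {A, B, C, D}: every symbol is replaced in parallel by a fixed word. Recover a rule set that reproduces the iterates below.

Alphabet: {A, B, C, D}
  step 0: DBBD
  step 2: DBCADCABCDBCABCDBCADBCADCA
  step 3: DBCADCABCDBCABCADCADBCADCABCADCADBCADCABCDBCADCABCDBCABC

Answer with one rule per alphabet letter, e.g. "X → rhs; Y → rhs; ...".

  step 2 ⇒ step 3: DBCADCABCDBCABCDBCADBCADCA ⇒ DBC·ADC·A·BC·DBC·A·BC·ADC·A·DBC·ADC·A·BC·ADC·A·DBC·ADC·A·BC·DBC·ADC·A·BC·DBC·A·BC
    A ↦ BC
    B ↦ ADC
    C ↦ A
    D ↦ DBC

A->BC, B->ADC, C->A, D->DBC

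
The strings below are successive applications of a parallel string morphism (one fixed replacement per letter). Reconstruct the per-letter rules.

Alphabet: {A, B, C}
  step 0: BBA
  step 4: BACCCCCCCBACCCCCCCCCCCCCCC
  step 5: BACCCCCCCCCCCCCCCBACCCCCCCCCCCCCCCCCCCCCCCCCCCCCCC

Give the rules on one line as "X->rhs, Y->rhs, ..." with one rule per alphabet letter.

  step 4 ⇒ step 5: BACCCCCCCBACCCCCCCCCCCCCCC ⇒ BA·C·CC·CC·CC·CC·CC·CC·CC·BA·C·CC·CC·CC·CC·CC·CC·CC·CC·CC·CC·CC·CC·CC·CC·CC
    A ↦ C
    B ↦ BA
    C ↦ CC

A->C, B->BA, C->CC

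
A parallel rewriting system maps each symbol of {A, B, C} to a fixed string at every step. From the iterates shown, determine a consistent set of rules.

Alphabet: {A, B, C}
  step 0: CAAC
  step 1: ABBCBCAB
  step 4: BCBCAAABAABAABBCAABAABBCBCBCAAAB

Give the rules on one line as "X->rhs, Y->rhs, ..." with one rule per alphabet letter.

A->BC, B->A, C->AB

  step 0 ⇒ step 1: CAAC ⇒ AB·BC·BC·AB
    A ↦ BC
    C ↦ AB
    B ↦ A  (constrained at step 1)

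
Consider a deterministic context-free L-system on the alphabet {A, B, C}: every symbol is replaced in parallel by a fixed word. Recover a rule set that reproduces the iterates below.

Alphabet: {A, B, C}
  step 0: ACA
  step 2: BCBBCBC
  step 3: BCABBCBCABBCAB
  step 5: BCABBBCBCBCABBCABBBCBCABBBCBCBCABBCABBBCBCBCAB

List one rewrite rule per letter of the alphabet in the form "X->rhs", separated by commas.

  step 2 ⇒ step 3: BCBBCBC ⇒ BC·AB·BC·BC·AB·BC·AB
    B ↦ BC
    C ↦ AB
    A ↦ B  (constrained at step 0)

A->B, B->BC, C->AB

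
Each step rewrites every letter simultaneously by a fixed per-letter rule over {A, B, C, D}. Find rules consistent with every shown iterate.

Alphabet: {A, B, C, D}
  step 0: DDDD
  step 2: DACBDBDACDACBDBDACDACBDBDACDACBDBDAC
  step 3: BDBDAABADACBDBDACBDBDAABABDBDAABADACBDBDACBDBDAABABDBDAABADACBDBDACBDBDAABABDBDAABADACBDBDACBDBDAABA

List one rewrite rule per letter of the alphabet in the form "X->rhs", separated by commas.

  step 2 ⇒ step 3: DACBDBDACDACBDBDACDACBDBDACDACBDBDAC ⇒ BDB·DAA·BA·DAC·BDB·DAC·BDB·DAA·BA·BDB·DAA·BA·DAC·BDB·DAC·BDB·DAA·BA·BDB·DAA·BA·DAC·BDB·DAC·BDB·DAA·BA·BDB·DAA·BA·DAC·BDB·DAC·BDB·DAA·BA
    A ↦ DAA
    B ↦ DAC
    C ↦ BA
    D ↦ BDB

A->DAA, B->DAC, C->BA, D->BDB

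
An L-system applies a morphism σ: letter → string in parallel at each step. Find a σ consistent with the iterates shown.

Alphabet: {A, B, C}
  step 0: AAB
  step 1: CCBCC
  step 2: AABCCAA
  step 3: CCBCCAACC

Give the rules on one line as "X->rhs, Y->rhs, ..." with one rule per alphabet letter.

  step 2 ⇒ step 3: AABCCAA ⇒ C·C·BCC·A·A·C·C
    A ↦ C
    B ↦ BCC
    C ↦ A

A->C, B->BCC, C->A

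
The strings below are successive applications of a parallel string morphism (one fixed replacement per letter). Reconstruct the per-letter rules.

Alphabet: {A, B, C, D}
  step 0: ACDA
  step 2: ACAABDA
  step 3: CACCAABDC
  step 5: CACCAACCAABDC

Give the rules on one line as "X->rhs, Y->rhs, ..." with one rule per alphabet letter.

  step 2 ⇒ step 3: ACAABDA ⇒ C·A·C·C·AA·BD·C
    A ↦ C
    B ↦ AA
    C ↦ A
    D ↦ BD

A->C, B->AA, C->A, D->BD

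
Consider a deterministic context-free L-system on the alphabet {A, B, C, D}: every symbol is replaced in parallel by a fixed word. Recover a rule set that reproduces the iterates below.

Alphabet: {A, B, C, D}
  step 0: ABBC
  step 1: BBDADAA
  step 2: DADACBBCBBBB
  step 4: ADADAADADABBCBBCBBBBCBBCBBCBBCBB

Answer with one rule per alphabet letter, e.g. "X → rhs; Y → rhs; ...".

  step 1 ⇒ step 2: BBDADAA ⇒ DA·DA·C·BB·C·BB·BB
    A ↦ BB
    B ↦ DA
    D ↦ C
  step 0 ⇒ step 1: ABBC ⇒ BB·DA·DA·A
    C ↦ A

A->BB, B->DA, C->A, D->C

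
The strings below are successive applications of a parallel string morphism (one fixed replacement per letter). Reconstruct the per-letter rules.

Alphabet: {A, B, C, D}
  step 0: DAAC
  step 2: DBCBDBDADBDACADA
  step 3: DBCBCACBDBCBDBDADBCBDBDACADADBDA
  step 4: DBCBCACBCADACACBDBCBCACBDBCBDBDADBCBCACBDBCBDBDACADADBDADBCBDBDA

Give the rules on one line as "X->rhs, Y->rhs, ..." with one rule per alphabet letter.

  step 3 ⇒ step 4: DBCBCACBDBCBDBDADBCBDBDACADADBDA ⇒ DB·CB·CA·CB·CA·DA·CA·CB·DB·CB·CA·CB·DB·CB·DB·DA·DB·CB·CA·CB·DB·CB·DB·DA·CA·DA·DB·DA·DB·CB·DB·DA
    A ↦ DA
    B ↦ CB
    C ↦ CA
    D ↦ DB

A->DA, B->CB, C->CA, D->DB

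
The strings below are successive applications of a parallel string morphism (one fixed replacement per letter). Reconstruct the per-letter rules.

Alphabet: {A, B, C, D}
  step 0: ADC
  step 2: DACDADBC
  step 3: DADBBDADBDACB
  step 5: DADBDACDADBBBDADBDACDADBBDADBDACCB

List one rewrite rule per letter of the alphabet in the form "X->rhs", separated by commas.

  step 2 ⇒ step 3: DACDADBC ⇒ DA·DB·B·DA·DB·DA·C·B
    A ↦ DB
    B ↦ C
    C ↦ B
    D ↦ DA

A->DB, B->C, C->B, D->DA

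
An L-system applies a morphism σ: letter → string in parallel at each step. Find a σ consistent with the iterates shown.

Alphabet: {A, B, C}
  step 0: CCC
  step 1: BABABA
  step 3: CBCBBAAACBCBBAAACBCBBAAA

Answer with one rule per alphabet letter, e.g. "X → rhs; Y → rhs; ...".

  step 0 ⇒ step 1: CCC ⇒ BA·BA·BA
    C ↦ BA
    A ↦ CB  (constrained at step 1)
    B ↦ AA  (constrained at step 1)

A->CB, B->AA, C->BA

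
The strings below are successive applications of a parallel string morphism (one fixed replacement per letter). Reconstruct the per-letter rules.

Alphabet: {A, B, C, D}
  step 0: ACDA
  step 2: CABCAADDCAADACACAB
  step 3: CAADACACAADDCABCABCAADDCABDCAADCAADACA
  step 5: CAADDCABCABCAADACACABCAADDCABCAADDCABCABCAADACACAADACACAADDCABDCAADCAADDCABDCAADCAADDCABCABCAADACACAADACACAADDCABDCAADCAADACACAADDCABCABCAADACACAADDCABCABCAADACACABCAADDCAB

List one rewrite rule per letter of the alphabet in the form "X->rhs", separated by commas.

  step 2 ⇒ step 3: CABCAADDCAADACACAB ⇒ CAA·D·ACA·CAA·D·D·CAB·CAB·CAA·D·D·CAB·D·CAA·D·CAA·D·ACA
    A ↦ D
    B ↦ ACA
    C ↦ CAA
    D ↦ CAB

A->D, B->ACA, C->CAA, D->CAB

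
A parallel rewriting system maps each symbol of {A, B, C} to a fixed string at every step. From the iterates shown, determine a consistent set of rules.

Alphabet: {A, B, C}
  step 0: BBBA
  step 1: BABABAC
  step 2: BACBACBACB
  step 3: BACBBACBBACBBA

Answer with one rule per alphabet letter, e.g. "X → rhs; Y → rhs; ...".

A->C, B->BA, C->B

  step 2 ⇒ step 3: BACBACBACB ⇒ BA·C·B·BA·C·B·BA·C·B·BA
    A ↦ C
    B ↦ BA
    C ↦ B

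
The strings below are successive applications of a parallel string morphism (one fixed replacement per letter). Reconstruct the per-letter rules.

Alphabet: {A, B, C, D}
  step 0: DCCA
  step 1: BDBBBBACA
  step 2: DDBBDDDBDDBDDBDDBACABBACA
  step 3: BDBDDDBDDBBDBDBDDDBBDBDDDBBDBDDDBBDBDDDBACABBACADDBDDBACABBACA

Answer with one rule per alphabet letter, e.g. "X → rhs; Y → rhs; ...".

  step 2 ⇒ step 3: DDBBDDDBDDBDDBDDBACABBACA ⇒ BD·BD·DDB·DDB·BD·BD·BD·DDB·BD·BD·DDB·BD·BD·DDB·BD·BD·DDB·ACA·BB·ACA·DDB·DDB·ACA·BB·ACA
    A ↦ ACA
    B ↦ DDB
    C ↦ BB
    D ↦ BD

A->ACA, B->DDB, C->BB, D->BD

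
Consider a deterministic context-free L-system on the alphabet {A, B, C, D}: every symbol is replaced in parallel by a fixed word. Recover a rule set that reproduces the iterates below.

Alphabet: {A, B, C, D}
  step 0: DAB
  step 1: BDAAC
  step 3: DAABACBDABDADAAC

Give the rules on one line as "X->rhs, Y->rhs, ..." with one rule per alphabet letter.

  step 0 ⇒ step 1: DAB ⇒ B·DA·AC
    A ↦ DA
    B ↦ AC
    D ↦ B
    C ↦ AB  (constrained at step 1)

A->DA, B->AC, C->AB, D->B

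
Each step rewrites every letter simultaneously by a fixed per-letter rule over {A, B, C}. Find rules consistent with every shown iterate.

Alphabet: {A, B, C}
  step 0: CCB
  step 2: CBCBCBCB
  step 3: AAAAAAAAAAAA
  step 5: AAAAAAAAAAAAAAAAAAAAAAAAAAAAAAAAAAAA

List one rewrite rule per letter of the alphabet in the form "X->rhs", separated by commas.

A->CB, B->AA, C->A

  step 2 ⇒ step 3: CBCBCBCB ⇒ A·AA·A·AA·A·AA·A·AA
    B ↦ AA
    C ↦ A
    A ↦ CB  (constrained at step 3)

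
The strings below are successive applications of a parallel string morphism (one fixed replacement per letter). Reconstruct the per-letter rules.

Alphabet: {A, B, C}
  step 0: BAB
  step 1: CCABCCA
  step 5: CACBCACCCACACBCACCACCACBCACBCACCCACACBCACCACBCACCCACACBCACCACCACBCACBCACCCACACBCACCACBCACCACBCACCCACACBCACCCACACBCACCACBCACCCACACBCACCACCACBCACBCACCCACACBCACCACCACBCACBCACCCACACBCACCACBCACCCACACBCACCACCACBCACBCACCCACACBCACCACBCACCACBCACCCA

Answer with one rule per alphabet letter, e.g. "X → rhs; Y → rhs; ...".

  step 0 ⇒ step 1: BAB ⇒ CCA·B·CCA
    A ↦ B
    B ↦ CCA
    C ↦ CAC  (constrained at step 1)

A->B, B->CCA, C->CAC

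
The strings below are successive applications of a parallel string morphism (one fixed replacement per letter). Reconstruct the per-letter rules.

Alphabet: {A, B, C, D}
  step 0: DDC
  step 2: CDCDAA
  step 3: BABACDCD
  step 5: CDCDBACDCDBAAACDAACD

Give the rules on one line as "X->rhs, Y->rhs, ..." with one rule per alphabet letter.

  step 2 ⇒ step 3: CDCDAA ⇒ B·A·B·A·CD·CD
    A ↦ CD
    C ↦ B
    D ↦ A
    B ↦ AA  (constrained at step 3)

A->CD, B->AA, C->B, D->A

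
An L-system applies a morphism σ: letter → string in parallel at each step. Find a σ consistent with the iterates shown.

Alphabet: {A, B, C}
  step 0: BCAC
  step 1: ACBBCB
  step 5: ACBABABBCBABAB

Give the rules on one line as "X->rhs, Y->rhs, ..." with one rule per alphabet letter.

A->B, B->A, C->CB

  step 0 ⇒ step 1: BCAC ⇒ A·CB·B·CB
    A ↦ B
    B ↦ A
    C ↦ CB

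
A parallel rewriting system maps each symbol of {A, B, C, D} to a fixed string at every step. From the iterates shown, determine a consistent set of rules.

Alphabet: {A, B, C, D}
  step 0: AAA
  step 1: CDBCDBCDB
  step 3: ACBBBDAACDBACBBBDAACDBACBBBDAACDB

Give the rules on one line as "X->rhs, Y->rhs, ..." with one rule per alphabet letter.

  step 0 ⇒ step 1: AAA ⇒ CDB·CDB·CDB
    A ↦ CDB
    B ↦ A  (constrained at step 1)
    C ↦ BD  (constrained at step 1)
    D ↦ CBB  (constrained at step 1)

A->CDB, B->A, C->BD, D->CBB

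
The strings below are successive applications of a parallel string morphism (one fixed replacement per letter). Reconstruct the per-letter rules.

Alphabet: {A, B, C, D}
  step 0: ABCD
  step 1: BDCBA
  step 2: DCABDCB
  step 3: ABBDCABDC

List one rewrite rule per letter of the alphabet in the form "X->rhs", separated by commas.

  step 2 ⇒ step 3: DCABDCB ⇒ A·B·B·DC·A·B·DC
    A ↦ B
    B ↦ DC
    C ↦ B
    D ↦ A

A->B, B->DC, C->B, D->A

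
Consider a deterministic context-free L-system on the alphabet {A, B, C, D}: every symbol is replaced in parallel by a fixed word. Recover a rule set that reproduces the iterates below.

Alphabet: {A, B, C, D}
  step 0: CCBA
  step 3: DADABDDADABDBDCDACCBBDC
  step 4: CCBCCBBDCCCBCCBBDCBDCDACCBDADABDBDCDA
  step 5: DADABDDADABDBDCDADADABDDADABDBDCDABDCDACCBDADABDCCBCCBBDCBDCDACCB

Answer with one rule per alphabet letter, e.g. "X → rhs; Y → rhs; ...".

A->CB, B->BD, C->DA, D->C

  step 4 ⇒ step 5: CCBCCBBDCCCBCCBBDCBDCDACCBDADABDBDCDA ⇒ DA·DA·BD·DA·DA·BD·BD·C·DA·DA·DA·BD·DA·DA·BD·BD·C·DA·BD·C·DA·C·CB·DA·DA·BD·C·CB·C·CB·BD·C·BD·C·DA·C·CB
    A ↦ CB
    B ↦ BD
    C ↦ DA
    D ↦ C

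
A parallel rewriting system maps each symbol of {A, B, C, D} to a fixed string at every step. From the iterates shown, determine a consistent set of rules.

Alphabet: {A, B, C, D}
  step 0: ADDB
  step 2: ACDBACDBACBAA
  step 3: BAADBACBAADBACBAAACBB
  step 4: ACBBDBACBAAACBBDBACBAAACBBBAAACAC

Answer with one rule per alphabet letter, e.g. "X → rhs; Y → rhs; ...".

A->B, B->AC, C->AA, D->DB

  step 3 ⇒ step 4: BAADBACBAADBACBAAACBB ⇒ AC·B·B·DB·AC·B·AA·AC·B·B·DB·AC·B·AA·AC·B·B·B·AA·AC·AC
    A ↦ B
    B ↦ AC
    C ↦ AA
    D ↦ DB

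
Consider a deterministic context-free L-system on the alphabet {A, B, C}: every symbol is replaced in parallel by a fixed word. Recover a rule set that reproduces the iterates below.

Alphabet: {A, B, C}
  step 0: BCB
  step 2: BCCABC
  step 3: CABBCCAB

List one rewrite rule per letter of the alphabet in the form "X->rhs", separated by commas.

A->C, B->CA, C->B

  step 2 ⇒ step 3: BCCABC ⇒ CA·B·B·C·CA·B
    A ↦ C
    B ↦ CA
    C ↦ B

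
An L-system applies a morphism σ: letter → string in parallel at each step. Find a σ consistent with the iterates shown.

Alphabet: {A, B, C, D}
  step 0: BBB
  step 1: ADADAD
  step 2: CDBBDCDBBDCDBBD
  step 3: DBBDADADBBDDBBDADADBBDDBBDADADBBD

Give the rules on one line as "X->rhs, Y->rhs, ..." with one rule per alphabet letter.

A->CD, B->AD, C->D, D->BBD

  step 2 ⇒ step 3: CDBBDCDBBDCDBBD ⇒ D·BBD·AD·AD·BBD·D·BBD·AD·AD·BBD·D·BBD·AD·AD·BBD
    B ↦ AD
    C ↦ D
    D ↦ BBD
  step 1 ⇒ step 2: ADADAD ⇒ CD·BBD·CD·BBD·CD·BBD
    A ↦ CD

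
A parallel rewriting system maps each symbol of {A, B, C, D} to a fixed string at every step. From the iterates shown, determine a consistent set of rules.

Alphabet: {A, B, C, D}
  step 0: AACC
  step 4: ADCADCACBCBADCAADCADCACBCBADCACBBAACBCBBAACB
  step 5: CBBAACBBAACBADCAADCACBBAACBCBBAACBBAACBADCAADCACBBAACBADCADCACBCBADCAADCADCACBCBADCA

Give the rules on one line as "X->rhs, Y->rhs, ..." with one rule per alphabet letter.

  step 4 ⇒ step 5: ADCADCACBCBADCAADCADCACBCBADCACBBAACBCBBAACB ⇒ CB·BA·A·CB·BA·A·CB·A·DCA·A·DCA·CB·BA·A·CB·CB·BA·A·CB·BA·A·CB·A·DCA·A·DCA·CB·BA·A·CB·A·DCA·DCA·CB·CB·A·DCA·A·DCA·DCA·CB·CB·A·DCA
    A ↦ CB
    B ↦ DCA
    C ↦ A
    D ↦ BA

A->CB, B->DCA, C->A, D->BA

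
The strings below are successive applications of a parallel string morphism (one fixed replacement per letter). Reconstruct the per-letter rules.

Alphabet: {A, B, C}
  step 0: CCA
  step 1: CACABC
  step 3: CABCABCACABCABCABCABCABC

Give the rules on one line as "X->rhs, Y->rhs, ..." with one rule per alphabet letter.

A->BC, B->AB, C->CA

  step 0 ⇒ step 1: CCA ⇒ CA·CA·BC
    A ↦ BC
    C ↦ CA
    B ↦ AB  (constrained at step 1)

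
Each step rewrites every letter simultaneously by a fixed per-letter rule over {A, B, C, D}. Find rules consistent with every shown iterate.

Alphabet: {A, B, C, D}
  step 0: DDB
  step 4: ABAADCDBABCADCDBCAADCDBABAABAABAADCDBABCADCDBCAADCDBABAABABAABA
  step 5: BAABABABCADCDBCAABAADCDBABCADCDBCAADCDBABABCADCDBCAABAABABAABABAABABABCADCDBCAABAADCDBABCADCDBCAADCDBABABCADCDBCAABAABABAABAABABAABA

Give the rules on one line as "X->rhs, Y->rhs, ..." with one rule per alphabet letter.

  step 4 ⇒ step 5: ABAADCDBABCADCDBCAADCDBABAABAABAADCDBABCADCDBCAADCDBABAABABAABA ⇒ BA·A·BA·BA·BCA·DCD·BCA·A·BA·A·DCD·BA·BCA·DCD·BCA·A·DCD·BA·BA·BCA·DCD·BCA·A·BA·A·BA·BA·A·BA·BA·A·BA·BA·BCA·DCD·BCA·A·BA·A·DCD·BA·BCA·DCD·BCA·A·DCD·BA·BA·BCA·DCD·BCA·A·BA·A·BA·BA·A·BA·A·BA·BA·A·BA
    A ↦ BA
    B ↦ A
    C ↦ DCD
    D ↦ BCA

A->BA, B->A, C->DCD, D->BCA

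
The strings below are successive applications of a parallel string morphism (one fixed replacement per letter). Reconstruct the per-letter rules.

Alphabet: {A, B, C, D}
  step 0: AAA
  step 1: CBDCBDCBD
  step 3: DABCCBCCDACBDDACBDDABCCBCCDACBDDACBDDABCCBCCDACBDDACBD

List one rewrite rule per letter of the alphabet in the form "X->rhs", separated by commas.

  step 0 ⇒ step 1: AAA ⇒ CBD·CBD·CBD
    A ↦ CBD
    B ↦ DA  (constrained at step 1)
    C ↦ BCC  (constrained at step 1)
    D ↦ DA  (constrained at step 1)

A->CBD, B->DA, C->BCC, D->DA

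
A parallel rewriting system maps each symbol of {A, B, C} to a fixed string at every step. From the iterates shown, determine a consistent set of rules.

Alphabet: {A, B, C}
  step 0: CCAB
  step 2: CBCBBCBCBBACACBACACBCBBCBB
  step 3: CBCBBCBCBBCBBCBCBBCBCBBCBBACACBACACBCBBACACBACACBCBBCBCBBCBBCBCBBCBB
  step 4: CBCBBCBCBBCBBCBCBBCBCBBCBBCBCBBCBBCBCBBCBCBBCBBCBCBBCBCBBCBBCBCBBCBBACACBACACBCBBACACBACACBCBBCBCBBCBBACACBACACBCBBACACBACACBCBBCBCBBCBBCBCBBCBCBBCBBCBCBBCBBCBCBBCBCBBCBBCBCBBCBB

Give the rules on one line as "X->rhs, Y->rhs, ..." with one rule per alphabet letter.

A->ACA, B->CBB, C->CB

  step 3 ⇒ step 4: CBCBBCBCBBCBBCBCBBCBCBBCBBACACBACACBCBBACACBACACBCBBCBCBBCBBCBCBBCBB ⇒ CB·CBB·CB·CBB·CBB·CB·CBB·CB·CBB·CBB·CB·CBB·CBB·CB·CBB·CB·CBB·CBB·CB·CBB·CB·CBB·CBB·CB·CBB·CBB·ACA·CB·ACA·CB·CBB·ACA·CB·ACA·CB·CBB·CB·CBB·CBB·ACA·CB·ACA·CB·CBB·ACA·CB·ACA·CB·CBB·CB·CBB·CBB·CB·CBB·CB·CBB·CBB·CB·CBB·CBB·CB·CBB·CB·CBB·CBB·CB·CBB·CBB
    A ↦ ACA
    B ↦ CBB
    C ↦ CB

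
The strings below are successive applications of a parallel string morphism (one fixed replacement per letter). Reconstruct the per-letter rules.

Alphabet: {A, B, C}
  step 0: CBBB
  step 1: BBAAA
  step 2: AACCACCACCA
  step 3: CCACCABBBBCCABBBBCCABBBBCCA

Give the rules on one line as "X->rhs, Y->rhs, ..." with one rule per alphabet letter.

  step 2 ⇒ step 3: AACCACCACCA ⇒ CCA·CCA·BB·BB·CCA·BB·BB·CCA·BB·BB·CCA
    A ↦ CCA
    C ↦ BB
  step 0 ⇒ step 1: CBBB ⇒ BB·A·A·A
    B ↦ A

A->CCA, B->A, C->BB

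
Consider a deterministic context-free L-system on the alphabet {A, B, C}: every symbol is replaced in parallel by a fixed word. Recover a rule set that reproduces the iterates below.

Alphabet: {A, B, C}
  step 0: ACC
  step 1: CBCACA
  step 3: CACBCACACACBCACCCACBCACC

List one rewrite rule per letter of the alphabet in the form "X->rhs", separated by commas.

A->CB, B->CC, C->CA

  step 0 ⇒ step 1: ACC ⇒ CB·CA·CA
    A ↦ CB
    C ↦ CA
    B ↦ CC  (constrained at step 1)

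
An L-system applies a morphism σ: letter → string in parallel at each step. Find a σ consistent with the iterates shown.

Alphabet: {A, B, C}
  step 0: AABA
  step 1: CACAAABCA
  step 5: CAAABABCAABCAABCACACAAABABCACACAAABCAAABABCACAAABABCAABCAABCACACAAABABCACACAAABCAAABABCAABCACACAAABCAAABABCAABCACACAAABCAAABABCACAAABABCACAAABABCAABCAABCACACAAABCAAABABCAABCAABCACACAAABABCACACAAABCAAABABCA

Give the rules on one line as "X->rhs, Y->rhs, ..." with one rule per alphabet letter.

A->CA, B->AAB, C->AB

  step 0 ⇒ step 1: AABA ⇒ CA·CA·AAB·CA
    A ↦ CA
    B ↦ AAB
    C ↦ AB  (constrained at step 1)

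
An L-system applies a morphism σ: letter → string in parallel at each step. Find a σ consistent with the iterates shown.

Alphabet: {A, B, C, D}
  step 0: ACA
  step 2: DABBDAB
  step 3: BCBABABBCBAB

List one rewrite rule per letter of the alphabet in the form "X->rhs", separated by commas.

A->CB, B->AB, C->D, D->B

  step 2 ⇒ step 3: DABBDAB ⇒ B·CB·AB·AB·B·CB·AB
    A ↦ CB
    B ↦ AB
    D ↦ B
    C ↦ D  (constrained at step 0)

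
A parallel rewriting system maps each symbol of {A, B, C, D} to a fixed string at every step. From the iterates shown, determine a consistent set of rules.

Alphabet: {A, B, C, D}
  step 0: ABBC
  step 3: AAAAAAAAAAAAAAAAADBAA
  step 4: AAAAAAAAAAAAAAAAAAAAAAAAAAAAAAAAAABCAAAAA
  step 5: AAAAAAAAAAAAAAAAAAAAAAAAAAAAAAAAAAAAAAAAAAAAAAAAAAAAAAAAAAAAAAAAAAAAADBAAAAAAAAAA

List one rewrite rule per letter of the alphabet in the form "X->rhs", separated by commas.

  step 4 ⇒ step 5: AAAAAAAAAAAAAAAAAAAAAAAAAAAAAAAAAABCAAAAA ⇒ AA·AA·AA·AA·AA·AA·AA·AA·AA·AA·AA·AA·AA·AA·AA·AA·AA·AA·AA·AA·AA·AA·AA·AA·AA·AA·AA·AA·AA·AA·AA·AA·AA·AA·A·DB·AA·AA·AA·AA·AA
    A ↦ AA
    B ↦ A
    C ↦ DB
  step 3 ⇒ step 4: AAAAAAAAAAAAAAAAADBAA ⇒ AA·AA·AA·AA·AA·AA·AA·AA·AA·AA·AA·AA·AA·AA·AA·AA·AA·BC·A·AA·AA
    D ↦ BC

A->AA, B->A, C->DB, D->BC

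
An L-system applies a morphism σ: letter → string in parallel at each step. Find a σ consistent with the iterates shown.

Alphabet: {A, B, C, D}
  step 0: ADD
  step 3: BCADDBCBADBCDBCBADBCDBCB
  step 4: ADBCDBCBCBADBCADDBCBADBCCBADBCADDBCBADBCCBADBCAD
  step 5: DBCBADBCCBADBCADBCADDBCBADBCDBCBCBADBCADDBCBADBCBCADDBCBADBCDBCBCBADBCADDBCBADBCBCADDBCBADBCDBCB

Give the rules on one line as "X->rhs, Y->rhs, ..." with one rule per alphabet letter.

  step 4 ⇒ step 5: ADBCDBCBCBADBCADDBCBADBCCBADBCADDBCBADBCCBADBCAD ⇒ DB·CB·AD·BC·CB·AD·BC·AD·BC·AD·DB·CB·AD·BC·DB·CB·CB·AD·BC·AD·DB·CB·AD·BC·BC·AD·DB·CB·AD·BC·DB·CB·CB·AD·BC·AD·DB·CB·AD·BC·BC·AD·DB·CB·AD·BC·DB·CB
    A ↦ DB
    B ↦ AD
    C ↦ BC
    D ↦ CB

A->DB, B->AD, C->BC, D->CB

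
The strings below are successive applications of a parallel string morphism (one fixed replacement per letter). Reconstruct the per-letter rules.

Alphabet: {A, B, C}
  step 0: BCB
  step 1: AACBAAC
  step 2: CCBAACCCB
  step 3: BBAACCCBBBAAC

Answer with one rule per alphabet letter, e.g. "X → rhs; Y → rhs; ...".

  step 2 ⇒ step 3: CCBAACCCB ⇒ B·B·AAC·C·C·B·B·B·AAC
    A ↦ C
    B ↦ AAC
    C ↦ B

A->C, B->AAC, C->B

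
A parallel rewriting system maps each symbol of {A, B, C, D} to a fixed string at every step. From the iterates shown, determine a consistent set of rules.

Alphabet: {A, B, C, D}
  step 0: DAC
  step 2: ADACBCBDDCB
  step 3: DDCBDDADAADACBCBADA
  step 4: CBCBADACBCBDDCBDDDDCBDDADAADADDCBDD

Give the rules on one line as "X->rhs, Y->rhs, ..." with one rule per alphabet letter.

  step 3 ⇒ step 4: DDCBDDADAADACBCBADA ⇒ CB·CB·AD·A·CB·CB·DD·CB·DD·DD·CB·DD·AD·A·AD·A·DD·CB·DD
    A ↦ DD
    B ↦ A
    C ↦ AD
    D ↦ CB

A->DD, B->A, C->AD, D->CB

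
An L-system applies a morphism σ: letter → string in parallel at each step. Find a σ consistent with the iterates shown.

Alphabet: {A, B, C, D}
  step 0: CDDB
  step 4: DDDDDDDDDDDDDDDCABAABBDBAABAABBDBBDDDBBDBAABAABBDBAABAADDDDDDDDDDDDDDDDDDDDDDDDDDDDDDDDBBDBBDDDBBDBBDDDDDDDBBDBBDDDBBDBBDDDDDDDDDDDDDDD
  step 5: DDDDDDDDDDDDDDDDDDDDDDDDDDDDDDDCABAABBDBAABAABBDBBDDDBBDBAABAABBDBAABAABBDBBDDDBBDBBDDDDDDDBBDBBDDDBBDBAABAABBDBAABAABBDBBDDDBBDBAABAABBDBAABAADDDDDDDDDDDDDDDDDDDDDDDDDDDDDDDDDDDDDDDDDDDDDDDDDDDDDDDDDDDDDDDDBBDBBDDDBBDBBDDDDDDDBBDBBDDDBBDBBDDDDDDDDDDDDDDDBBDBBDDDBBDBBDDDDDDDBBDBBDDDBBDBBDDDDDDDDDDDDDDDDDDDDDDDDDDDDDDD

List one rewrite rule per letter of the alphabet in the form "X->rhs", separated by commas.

  step 4 ⇒ step 5: DDDDDDDDDDDDDDDCABAABBDBAABAABBDBBDDDBBDBAABAABBDBAABAADDDDDDDDDDDDDDDDDDDDDDDDDDDDDDDDBBDBBDDDBBDBBDDDDDDDBBDBBDDDBBDBBDDDDDDDDDDDDDDD ⇒ DD·DD·DD·DD·DD·DD·DD·DD·DD·DD·DD·DD·DD·DD·DD·DCA·BAA·BBD·BAA·BAA·BBD·BBD·DD·BBD·BAA·BAA·BBD·BAA·BAA·BBD·BBD·DD·BBD·BBD·DD·DD·DD·BBD·BBD·DD·BBD·BAA·BAA·BBD·BAA·BAA·BBD·BBD·DD·BBD·BAA·BAA·BBD·BAA·BAA·DD·DD·DD·DD·DD·DD·DD·DD·DD·DD·DD·DD·DD·DD·DD·DD·DD·DD·DD·DD·DD·DD·DD·DD·DD·DD·DD·DD·DD·DD·DD·DD·BBD·BBD·DD·BBD·BBD·DD·DD·DD·BBD·BBD·DD·BBD·BBD·DD·DD·DD·DD·DD·DD·DD·BBD·BBD·DD·BBD·BBD·DD·DD·DD·BBD·BBD·DD·BBD·BBD·DD·DD·DD·DD·DD·DD·DD·DD·DD·DD·DD·DD·DD·DD·DD
    A ↦ BAA
    B ↦ BBD
    C ↦ DCA
    D ↦ DD

A->BAA, B->BBD, C->DCA, D->DD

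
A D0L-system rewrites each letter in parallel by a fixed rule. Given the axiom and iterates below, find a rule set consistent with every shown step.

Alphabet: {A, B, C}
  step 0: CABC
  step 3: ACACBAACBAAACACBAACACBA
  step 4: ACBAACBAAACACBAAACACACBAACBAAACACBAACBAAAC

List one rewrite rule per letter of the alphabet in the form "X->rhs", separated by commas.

A->AC, B->A, C->BA

  step 3 ⇒ step 4: ACACBAACBAAACACBAACACBA ⇒ AC·BA·AC·BA·A·AC·AC·BA·A·AC·AC·AC·BA·AC·BA·A·AC·AC·BA·AC·BA·A·AC
    A ↦ AC
    B ↦ A
    C ↦ BA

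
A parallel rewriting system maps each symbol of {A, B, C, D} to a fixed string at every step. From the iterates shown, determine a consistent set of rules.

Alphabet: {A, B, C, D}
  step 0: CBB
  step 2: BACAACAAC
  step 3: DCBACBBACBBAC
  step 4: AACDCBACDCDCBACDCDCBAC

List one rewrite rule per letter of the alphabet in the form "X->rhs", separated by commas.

  step 3 ⇒ step 4: DCBACBBACBBAC ⇒ A·AC·DC·B·AC·DC·DC·B·AC·DC·DC·B·AC
    A ↦ B
    B ↦ DC
    C ↦ AC
    D ↦ A

A->B, B->DC, C->AC, D->A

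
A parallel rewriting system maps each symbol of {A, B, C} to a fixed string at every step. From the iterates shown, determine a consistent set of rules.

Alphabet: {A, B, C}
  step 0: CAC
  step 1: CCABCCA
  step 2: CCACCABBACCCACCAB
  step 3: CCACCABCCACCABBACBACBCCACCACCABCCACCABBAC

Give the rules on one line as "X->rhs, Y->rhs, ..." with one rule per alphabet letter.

  step 2 ⇒ step 3: CCACCABBACCCACCAB ⇒ CCA·CCA·B·CCA·CCA·B·BAC·BAC·B·CCA·CCA·CCA·B·CCA·CCA·B·BAC
    A ↦ B
    B ↦ BAC
    C ↦ CCA

A->B, B->BAC, C->CCA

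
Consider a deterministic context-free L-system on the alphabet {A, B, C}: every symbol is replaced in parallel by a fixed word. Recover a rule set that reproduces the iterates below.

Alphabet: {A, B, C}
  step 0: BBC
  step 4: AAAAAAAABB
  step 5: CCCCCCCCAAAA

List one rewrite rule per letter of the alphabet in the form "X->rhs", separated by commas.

  step 4 ⇒ step 5: AAAAAAAABB ⇒ C·C·C·C·C·C·C·C·AA·AA
    A ↦ C
    B ↦ AA
    C ↦ B  (constrained at step 0)

A->C, B->AA, C->B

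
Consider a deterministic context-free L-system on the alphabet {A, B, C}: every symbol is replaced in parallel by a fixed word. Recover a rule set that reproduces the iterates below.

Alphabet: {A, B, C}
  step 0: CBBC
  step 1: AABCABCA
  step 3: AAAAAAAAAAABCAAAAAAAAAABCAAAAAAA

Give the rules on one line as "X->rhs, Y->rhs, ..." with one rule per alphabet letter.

  step 0 ⇒ step 1: CBBC ⇒ A·ABC·ABC·A
    B ↦ ABC
    C ↦ A
    A ↦ AA  (constrained at step 1)

A->AA, B->ABC, C->A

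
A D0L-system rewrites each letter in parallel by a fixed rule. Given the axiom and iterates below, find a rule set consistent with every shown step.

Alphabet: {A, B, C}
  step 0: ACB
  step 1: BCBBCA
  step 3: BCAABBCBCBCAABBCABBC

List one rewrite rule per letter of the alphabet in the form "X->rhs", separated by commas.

A->BC, B->A, C->BBC

  step 0 ⇒ step 1: ACB ⇒ BC·BBC·A
    A ↦ BC
    B ↦ A
    C ↦ BBC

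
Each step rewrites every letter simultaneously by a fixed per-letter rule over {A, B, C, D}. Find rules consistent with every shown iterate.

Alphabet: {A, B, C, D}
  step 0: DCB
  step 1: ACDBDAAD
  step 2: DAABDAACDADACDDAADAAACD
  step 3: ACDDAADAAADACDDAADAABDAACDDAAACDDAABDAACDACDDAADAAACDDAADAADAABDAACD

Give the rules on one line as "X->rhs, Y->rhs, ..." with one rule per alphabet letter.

A->DAA, B->AD, C->BDA, D->ACD

  step 2 ⇒ step 3: DAABDAACDADACDDAADAAACD ⇒ ACD·DAA·DAA·AD·ACD·DAA·DAA·BDA·ACD·DAA·ACD·DAA·BDA·ACD·ACD·DAA·DAA·ACD·DAA·DAA·DAA·BDA·ACD
    A ↦ DAA
    B ↦ AD
    C ↦ BDA
    D ↦ ACD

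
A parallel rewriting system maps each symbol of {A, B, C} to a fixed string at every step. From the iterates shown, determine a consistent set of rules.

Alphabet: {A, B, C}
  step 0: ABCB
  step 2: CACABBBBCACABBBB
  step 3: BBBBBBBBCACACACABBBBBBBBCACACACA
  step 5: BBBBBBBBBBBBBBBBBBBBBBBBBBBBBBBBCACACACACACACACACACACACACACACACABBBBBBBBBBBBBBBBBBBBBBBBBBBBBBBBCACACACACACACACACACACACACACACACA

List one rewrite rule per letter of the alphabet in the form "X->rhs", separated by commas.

A->BB, B->CA, C->BB

  step 2 ⇒ step 3: CACABBBBCACABBBB ⇒ BB·BB·BB·BB·CA·CA·CA·CA·BB·BB·BB·BB·CA·CA·CA·CA
    A ↦ BB
    B ↦ CA
    C ↦ BB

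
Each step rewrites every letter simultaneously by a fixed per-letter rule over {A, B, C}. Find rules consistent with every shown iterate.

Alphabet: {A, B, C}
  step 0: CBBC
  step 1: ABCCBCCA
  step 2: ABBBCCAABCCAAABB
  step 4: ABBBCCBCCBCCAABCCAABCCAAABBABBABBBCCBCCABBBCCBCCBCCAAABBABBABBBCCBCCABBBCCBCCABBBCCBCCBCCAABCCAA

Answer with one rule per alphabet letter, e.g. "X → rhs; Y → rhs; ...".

A->ABB, B->BCC, C->A

  step 1 ⇒ step 2: ABCCBCCA ⇒ ABB·BCC·A·A·BCC·A·A·ABB
    A ↦ ABB
    B ↦ BCC
    C ↦ A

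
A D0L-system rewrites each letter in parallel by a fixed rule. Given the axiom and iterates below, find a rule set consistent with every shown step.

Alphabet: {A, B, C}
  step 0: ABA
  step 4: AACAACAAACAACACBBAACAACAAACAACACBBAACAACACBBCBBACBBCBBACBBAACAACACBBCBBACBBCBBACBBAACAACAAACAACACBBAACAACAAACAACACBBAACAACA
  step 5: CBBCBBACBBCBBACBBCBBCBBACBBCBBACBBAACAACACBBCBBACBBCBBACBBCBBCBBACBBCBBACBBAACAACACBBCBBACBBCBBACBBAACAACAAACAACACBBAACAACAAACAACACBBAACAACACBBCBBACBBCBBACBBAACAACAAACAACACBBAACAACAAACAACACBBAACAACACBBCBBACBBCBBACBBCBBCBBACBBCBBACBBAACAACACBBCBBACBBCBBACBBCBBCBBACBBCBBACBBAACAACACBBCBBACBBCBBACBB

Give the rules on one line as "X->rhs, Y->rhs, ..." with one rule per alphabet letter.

A->CBB, B->ACA, C->A

  step 4 ⇒ step 5: AACAACAAACAACACBBAACAACAAACAACACBBAACAACACBBCBBACBBCBBACBBAACAACACBBCBBACBBCBBACBBAACAACAAACAACACBBAACAACAAACAACACBBAACAACA ⇒ CBB·CBB·A·CBB·CBB·A·CBB·CBB·CBB·A·CBB·CBB·A·CBB·A·ACA·ACA·CBB·CBB·A·CBB·CBB·A·CBB·CBB·CBB·A·CBB·CBB·A·CBB·A·ACA·ACA·CBB·CBB·A·CBB·CBB·A·CBB·A·ACA·ACA·A·ACA·ACA·CBB·A·ACA·ACA·A·ACA·ACA·CBB·A·ACA·ACA·CBB·CBB·A·CBB·CBB·A·CBB·A·ACA·ACA·A·ACA·ACA·CBB·A·ACA·ACA·A·ACA·ACA·CBB·A·ACA·ACA·CBB·CBB·A·CBB·CBB·A·CBB·CBB·CBB·A·CBB·CBB·A·CBB·A·ACA·ACA·CBB·CBB·A·CBB·CBB·A·CBB·CBB·CBB·A·CBB·CBB·A·CBB·A·ACA·ACA·CBB·CBB·A·CBB·CBB·A·CBB
    A ↦ CBB
    B ↦ ACA
    C ↦ A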